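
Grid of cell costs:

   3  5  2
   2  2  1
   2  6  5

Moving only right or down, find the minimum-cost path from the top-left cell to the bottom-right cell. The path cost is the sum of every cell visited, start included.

13

Path [0,0] -> [1,0] -> [1,1] -> [1,2] -> [2,2]: 3 + 2 + 2 + 1 + 5 = 13.
For comparison, the top-then-right route costs 16.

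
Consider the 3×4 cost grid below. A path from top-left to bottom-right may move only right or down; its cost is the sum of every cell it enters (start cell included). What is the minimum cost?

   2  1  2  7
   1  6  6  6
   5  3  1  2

14

Take [0,0] → [0,1] → [0,2] → [1,2] → [2,2] → [2,3] for a total of 2 + 1 + 2 + 6 + 1 + 2 = 14.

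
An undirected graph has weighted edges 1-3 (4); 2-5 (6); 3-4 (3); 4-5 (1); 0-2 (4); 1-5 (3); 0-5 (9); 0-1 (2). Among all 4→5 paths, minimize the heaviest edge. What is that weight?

Candidate routes:
4 - 3 - 1 - 0 - 2 - 5: max(3, 4, 2, 4, 6) = 6
4 - 3 - 1 - 5: max(3, 4, 3) = 4
4 - 5: max(1) = 1
4 - 3 - 1 - 0 - 5: max(3, 4, 2, 9) = 9
The minimum achievable maximum is 1.

1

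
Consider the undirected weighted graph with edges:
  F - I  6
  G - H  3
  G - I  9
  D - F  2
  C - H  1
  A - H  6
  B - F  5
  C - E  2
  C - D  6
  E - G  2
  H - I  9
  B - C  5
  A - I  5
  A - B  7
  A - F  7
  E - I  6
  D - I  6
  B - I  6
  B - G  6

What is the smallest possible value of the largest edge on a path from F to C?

5

Some routes from F to C:
F -> B -> I -> A -> H -> G -> E -> C: max(5, 6, 5, 6, 3, 2, 2) = 6
F -> B -> C: max(5, 5) = 5
F -> B -> I -> E -> G -> H -> C: max(5, 6, 6, 2, 3, 1) = 6
F -> B -> I -> A -> H -> C: max(5, 6, 5, 6, 1) = 6
F -> B -> I -> E -> C: max(5, 6, 6, 2) = 6
Smallest bottleneck: 5.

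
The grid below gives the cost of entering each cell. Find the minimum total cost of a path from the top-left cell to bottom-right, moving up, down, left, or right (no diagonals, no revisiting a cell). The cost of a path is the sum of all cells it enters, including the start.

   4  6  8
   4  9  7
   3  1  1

13

Best path: (0,0) (1,0) (2,0) (2,1) (2,2)
Cost: 4 + 4 + 3 + 1 + 1 = 13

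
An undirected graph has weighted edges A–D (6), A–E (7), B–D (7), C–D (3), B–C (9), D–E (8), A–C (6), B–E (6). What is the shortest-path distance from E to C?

A few of the E→C routes:
E-A-C: 7 + 6 = 13
E-D-C: 8 + 3 = 11
E-B-D-C: 6 + 7 + 3 = 16
E-B-C: 6 + 9 = 15
The minimum is 11.

11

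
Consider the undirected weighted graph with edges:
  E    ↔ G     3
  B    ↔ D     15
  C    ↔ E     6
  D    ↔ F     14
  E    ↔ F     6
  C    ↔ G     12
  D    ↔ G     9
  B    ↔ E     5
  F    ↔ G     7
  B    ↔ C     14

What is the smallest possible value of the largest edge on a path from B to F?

6

A few of the B→F routes:
B -> E -> F: max(5, 6) = 6
B -> E -> G -> F: max(5, 3, 7) = 7
B -> C -> E -> F: max(14, 6, 6) = 14
B -> E -> C -> G -> D -> F: max(5, 6, 12, 9, 14) = 14
B -> E -> G -> D -> F: max(5, 3, 9, 14) = 14
B -> E -> C -> G -> F: max(5, 6, 12, 7) = 12
Best route has worst link 6.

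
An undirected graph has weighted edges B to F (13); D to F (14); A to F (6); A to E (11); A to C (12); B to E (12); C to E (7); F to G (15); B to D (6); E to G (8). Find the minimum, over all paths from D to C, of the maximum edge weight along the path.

A few of the D→C routes:
D - B - E - C: max(6, 12, 7) = 12
D - B - F - A - E - C: max(6, 13, 6, 11, 7) = 13
D - B - E - A - C: max(6, 12, 11, 12) = 12
Best route has worst link 12.

12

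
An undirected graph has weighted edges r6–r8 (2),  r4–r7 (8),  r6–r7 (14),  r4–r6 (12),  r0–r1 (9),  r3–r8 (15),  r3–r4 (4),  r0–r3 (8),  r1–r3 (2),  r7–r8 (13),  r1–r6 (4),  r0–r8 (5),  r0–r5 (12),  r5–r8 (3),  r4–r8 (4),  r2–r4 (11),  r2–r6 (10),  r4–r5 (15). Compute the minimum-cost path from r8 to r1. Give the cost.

6

A few of the r8→r1 routes:
r8-r6-r1: 2 + 4 = 6
r8-r4-r3-r1: 4 + 4 + 2 = 10
r8-r0-r1: 5 + 9 = 14
r8-r0-r3-r1: 5 + 8 + 2 = 15
Best route has total 6.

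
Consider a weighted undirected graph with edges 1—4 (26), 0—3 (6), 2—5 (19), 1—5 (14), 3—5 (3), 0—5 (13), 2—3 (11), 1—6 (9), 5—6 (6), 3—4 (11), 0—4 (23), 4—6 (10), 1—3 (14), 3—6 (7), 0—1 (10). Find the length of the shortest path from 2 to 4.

Checking several routes:
2 - 5 - 3 - 4: 19 + 3 + 11 = 33
2 - 3 - 5 - 6 - 4: 11 + 3 + 6 + 10 = 30
2 - 5 - 6 - 4: 19 + 6 + 10 = 35
2 - 3 - 6 - 4: 11 + 7 + 10 = 28
2 - 3 - 4: 11 + 11 = 22
The minimum is 22.

22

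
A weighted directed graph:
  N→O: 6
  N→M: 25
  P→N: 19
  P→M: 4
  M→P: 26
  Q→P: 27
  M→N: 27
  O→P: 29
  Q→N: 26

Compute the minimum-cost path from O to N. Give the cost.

48

Paths from O to N:
O -> P -> M -> N: 29 + 4 + 27 = 60
O -> P -> N: 29 + 19 = 48
The minimum is 48.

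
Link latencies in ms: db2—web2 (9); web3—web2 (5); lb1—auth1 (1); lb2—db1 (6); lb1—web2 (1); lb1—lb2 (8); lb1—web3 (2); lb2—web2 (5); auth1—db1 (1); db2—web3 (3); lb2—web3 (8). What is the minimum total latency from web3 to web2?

Some routes from web3 to web2:
web3-web2: 5
web3-db2-web2: 3 + 9 = 12
web3-lb1-web2: 2 + 1 = 3
Shortest: 3 ms.

3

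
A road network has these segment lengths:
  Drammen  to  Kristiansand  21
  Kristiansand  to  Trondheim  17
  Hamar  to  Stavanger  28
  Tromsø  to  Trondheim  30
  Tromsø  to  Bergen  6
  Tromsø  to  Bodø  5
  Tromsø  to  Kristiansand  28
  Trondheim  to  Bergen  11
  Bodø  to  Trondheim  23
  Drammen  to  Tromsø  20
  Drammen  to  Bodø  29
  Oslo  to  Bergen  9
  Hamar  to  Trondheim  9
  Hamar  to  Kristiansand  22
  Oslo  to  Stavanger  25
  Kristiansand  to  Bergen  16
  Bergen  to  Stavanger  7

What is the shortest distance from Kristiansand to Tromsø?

22

Checking several routes:
Kristiansand → Tromsø: 28
Kristiansand → Trondheim → Bergen → Tromsø: 17 + 11 + 6 = 34
Kristiansand → Trondheim → Bodø → Tromsø: 17 + 23 + 5 = 45
Kristiansand → Trondheim → Tromsø: 17 + 30 = 47
Kristiansand → Drammen → Tromsø: 21 + 20 = 41
Kristiansand → Bergen → Tromsø: 16 + 6 = 22
Shortest: 22.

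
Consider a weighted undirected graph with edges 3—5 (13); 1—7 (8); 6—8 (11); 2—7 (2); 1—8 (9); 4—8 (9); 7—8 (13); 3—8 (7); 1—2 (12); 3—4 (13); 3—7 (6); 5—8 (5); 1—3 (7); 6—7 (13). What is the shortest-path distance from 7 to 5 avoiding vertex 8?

19

Paths from 7 to 5 avoiding 8:
7-1-3-5: 8 + 7 + 13 = 28
7-2-1-3-5: 2 + 12 + 7 + 13 = 34
7-3-5: 6 + 13 = 19
The minimum is 19.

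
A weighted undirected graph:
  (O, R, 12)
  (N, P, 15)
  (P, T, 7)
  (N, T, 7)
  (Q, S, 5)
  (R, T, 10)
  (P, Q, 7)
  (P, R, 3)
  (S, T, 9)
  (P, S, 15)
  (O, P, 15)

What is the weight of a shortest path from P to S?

12

Routes from P to S:
P→R→T→S: 3 + 10 + 9 = 22
P→N→T→S: 15 + 7 + 9 = 31
P→Q→S: 7 + 5 = 12
P→O→R→T→S: 15 + 12 + 10 + 9 = 46
P→S: 15
P→T→S: 7 + 9 = 16
Best route has total 12.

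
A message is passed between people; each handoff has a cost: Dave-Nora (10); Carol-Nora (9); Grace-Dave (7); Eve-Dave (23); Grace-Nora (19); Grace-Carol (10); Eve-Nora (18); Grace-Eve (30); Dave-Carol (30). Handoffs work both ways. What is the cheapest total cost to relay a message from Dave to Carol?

17

Checking several routes:
Dave → Grace → Nora → Carol: 7 + 19 + 9 = 35
Dave → Nora → Carol: 10 + 9 = 19
Dave → Grace → Carol: 7 + 10 = 17
Dave → Carol: 30
The minimum is 17.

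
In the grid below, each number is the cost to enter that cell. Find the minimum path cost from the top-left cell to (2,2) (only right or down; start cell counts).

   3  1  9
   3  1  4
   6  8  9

18

Path (0,0) → (0,1) → (1,1) → (1,2) → (2,2): 3 + 1 + 1 + 4 + 9 = 18.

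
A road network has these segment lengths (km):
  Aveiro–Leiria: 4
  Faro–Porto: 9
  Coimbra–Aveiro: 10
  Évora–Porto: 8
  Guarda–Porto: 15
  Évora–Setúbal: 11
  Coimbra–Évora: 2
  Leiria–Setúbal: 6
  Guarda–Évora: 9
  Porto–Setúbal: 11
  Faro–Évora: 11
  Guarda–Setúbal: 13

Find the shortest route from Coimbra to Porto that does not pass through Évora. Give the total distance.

Paths from Coimbra to Porto avoiding Évora:
Coimbra→Aveiro→Leiria→Setúbal→Guarda→Porto: 10 + 4 + 6 + 13 + 15 = 48
Coimbra→Aveiro→Leiria→Setúbal→Porto: 10 + 4 + 6 + 11 = 31
The minimum is 31 km.

31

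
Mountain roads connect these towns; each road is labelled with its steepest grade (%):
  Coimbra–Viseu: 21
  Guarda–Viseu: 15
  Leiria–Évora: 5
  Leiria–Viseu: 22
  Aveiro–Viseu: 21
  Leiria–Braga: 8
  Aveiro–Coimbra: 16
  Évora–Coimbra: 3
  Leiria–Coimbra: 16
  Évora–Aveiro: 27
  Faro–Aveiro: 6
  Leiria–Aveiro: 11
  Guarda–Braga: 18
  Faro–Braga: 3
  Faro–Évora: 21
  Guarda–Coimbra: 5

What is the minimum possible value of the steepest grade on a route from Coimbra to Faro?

Comparing a few candidate routes:
Coimbra-Aveiro-Leiria-Braga-Faro: max(16, 11, 8, 3) = 16
Coimbra-Évora-Leiria-Braga-Faro: max(3, 5, 8, 3) = 8
Coimbra-Évora-Leiria-Aveiro-Faro: max(3, 5, 11, 6) = 11
Coimbra-Leiria-Braga-Faro: max(16, 8, 3) = 16
Coimbra-Leiria-Aveiro-Faro: max(16, 11, 6) = 16
Coimbra-Aveiro-Faro: max(16, 6) = 16
Best route has worst link 8%.

8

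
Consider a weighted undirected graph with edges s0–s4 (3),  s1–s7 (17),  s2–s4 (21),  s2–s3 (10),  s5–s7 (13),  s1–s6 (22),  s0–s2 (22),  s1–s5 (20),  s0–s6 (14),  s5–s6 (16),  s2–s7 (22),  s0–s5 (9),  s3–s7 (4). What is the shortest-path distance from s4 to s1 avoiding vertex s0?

Some routes from s4 to s1 avoiding s0:
s4→s2→s3→s7→s5→s1: 21 + 10 + 4 + 13 + 20 = 68
s4→s2→s3→s7→s1: 21 + 10 + 4 + 17 = 52
s4→s2→s7→s1: 21 + 22 + 17 = 60
s4→s2→s7→s5→s1: 21 + 22 + 13 + 20 = 76
The minimum is 52.

52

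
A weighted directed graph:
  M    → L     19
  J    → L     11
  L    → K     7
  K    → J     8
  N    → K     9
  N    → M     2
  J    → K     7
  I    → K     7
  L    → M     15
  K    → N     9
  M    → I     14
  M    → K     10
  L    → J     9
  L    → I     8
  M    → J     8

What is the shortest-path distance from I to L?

26

Paths from I to L:
I → K → J → L: 7 + 8 + 11 = 26
I → K → N → M → J → L: 7 + 9 + 2 + 8 + 11 = 37
I → K → N → M → L: 7 + 9 + 2 + 19 = 37
Shortest: 26.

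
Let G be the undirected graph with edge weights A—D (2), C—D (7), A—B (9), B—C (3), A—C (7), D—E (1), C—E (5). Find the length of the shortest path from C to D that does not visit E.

7

Candidate routes:
C→B→A→D: 3 + 9 + 2 = 14
C→A→D: 7 + 2 = 9
C→D: 7
Best route has total 7.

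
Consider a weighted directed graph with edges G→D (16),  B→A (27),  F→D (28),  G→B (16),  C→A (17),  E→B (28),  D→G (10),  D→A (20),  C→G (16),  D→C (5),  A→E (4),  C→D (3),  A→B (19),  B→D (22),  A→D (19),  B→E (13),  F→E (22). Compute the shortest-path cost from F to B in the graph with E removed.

54

Checking several routes:
F → D → C → G → B: 28 + 5 + 16 + 16 = 65
F → D → A → B: 28 + 20 + 19 = 67
F → D → G → B: 28 + 10 + 16 = 54
Shortest: 54.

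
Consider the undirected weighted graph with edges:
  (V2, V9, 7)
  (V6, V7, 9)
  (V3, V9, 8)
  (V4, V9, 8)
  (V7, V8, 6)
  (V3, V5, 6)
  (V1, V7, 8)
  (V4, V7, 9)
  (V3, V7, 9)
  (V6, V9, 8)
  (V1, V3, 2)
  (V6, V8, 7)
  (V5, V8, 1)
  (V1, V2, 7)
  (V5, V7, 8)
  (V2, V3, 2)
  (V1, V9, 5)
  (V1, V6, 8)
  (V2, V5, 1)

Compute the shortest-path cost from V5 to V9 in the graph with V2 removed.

13

Some routes from V5 to V9 avoiding V2:
V5 → V8 → V6 → V9: 1 + 7 + 8 = 16
V5 → V3 → V9: 6 + 8 = 14
V5 → V3 → V1 → V9: 6 + 2 + 5 = 13
Shortest: 13.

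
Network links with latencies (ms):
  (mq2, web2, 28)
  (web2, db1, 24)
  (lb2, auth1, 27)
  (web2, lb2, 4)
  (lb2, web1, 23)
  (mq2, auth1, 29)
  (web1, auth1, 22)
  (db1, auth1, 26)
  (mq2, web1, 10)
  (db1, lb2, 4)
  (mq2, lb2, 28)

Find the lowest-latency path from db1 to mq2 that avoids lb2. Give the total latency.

52

Paths from db1 to mq2 avoiding lb2:
db1 - web2 - mq2: 24 + 28 = 52
db1 - auth1 - web1 - mq2: 26 + 22 + 10 = 58
db1 - auth1 - mq2: 26 + 29 = 55
Best route has total 52 ms.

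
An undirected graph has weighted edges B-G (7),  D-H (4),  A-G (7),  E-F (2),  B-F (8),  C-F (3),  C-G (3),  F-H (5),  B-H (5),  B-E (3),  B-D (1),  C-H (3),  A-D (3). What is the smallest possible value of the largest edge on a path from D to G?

3

Some routes from D to G:
D - B - E - F - C - G: max(1, 3, 2, 3, 3) = 3
D - H - B - E - F - C - G: max(4, 5, 3, 2, 3, 3) = 5
D - H - F - C - G: max(4, 5, 3, 3) = 5
D - H - C - G: max(4, 3, 3) = 4
Smallest bottleneck: 3.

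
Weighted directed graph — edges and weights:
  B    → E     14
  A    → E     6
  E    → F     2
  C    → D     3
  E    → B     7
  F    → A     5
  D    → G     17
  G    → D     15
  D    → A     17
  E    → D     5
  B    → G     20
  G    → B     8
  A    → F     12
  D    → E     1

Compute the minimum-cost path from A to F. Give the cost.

8

Candidate routes:
A-E-F: 6 + 2 = 8
A-F: 12
Best route has total 8.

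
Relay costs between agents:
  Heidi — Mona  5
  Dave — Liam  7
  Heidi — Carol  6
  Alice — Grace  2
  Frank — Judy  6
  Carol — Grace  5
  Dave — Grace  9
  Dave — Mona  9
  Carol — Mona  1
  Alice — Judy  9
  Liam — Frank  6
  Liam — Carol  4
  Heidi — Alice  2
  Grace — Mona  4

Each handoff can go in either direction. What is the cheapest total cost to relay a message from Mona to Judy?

15

Some routes from Mona to Judy:
Mona -> Heidi -> Alice -> Judy: 5 + 2 + 9 = 16
Mona -> Carol -> Grace -> Alice -> Judy: 1 + 5 + 2 + 9 = 17
Mona -> Carol -> Liam -> Frank -> Judy: 1 + 4 + 6 + 6 = 17
Mona -> Grace -> Alice -> Judy: 4 + 2 + 9 = 15
The minimum is 15.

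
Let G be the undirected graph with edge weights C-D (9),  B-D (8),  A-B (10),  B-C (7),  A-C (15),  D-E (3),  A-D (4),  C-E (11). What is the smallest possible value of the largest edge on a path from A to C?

Comparing a few candidate routes:
A - D - C: max(4, 9) = 9
A - B - C: max(10, 7) = 10
A - D - E - C: max(4, 3, 11) = 11
A - D - B - C: max(4, 8, 7) = 8
A - B - D - C: max(10, 8, 9) = 10
Smallest bottleneck: 8.

8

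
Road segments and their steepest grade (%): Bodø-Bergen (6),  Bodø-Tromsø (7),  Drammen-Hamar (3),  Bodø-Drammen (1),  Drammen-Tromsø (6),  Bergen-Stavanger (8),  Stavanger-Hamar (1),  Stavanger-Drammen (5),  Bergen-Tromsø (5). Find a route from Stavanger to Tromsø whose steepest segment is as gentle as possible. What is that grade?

Comparing a few candidate routes:
Stavanger-Hamar-Drammen-Bodø-Tromsø: max(1, 3, 1, 7) = 7
Stavanger-Drammen-Bodø-Bergen-Tromsø: max(5, 1, 6, 5) = 6
Stavanger-Drammen-Tromsø: max(5, 6) = 6
Stavanger-Drammen-Bodø-Tromsø: max(5, 1, 7) = 7
Stavanger-Hamar-Drammen-Bodø-Bergen-Tromsø: max(1, 3, 1, 6, 5) = 6
Stavanger-Hamar-Drammen-Tromsø: max(1, 3, 6) = 6
The minimum achievable maximum is 6%.

6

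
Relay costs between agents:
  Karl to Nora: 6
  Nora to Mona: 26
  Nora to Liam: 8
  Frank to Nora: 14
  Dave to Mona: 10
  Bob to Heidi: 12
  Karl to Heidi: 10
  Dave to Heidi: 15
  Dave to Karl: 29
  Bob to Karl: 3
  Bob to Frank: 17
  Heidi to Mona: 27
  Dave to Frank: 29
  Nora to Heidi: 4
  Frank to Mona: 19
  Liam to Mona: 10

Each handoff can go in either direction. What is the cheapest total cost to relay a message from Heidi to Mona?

Checking several routes:
Heidi→Dave→Mona: 15 + 10 = 25
Heidi→Nora→Liam→Mona: 4 + 8 + 10 = 22
Heidi→Mona: 27
The minimum is 22.

22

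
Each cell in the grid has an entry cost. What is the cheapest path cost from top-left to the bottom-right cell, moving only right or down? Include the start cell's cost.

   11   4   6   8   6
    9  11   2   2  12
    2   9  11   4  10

39

Take [0,0] [0,1] [0,2] [1,2] [1,3] [2,3] [2,4] for a total of 11 + 4 + 6 + 2 + 2 + 4 + 10 = 39.
For comparison, the top-then-right route costs 57.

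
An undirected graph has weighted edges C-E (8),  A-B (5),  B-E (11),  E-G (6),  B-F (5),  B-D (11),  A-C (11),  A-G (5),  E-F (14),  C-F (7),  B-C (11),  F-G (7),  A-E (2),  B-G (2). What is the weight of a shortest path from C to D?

22

Some routes from C to D:
C -> A -> B -> D: 11 + 5 + 11 = 27
C -> F -> G -> B -> D: 7 + 7 + 2 + 11 = 27
C -> B -> D: 11 + 11 = 22
C -> E -> A -> B -> D: 8 + 2 + 5 + 11 = 26
C -> F -> B -> D: 7 + 5 + 11 = 23
C -> E -> G -> B -> D: 8 + 6 + 2 + 11 = 27
The minimum is 22.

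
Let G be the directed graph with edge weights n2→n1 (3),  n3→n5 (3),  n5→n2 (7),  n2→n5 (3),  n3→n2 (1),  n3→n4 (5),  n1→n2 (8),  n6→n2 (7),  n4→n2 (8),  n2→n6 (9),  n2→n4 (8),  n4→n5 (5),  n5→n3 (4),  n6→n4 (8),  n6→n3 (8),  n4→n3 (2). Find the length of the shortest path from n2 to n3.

Some routes from n2 to n3:
n2→n6→n4→n3: 9 + 8 + 2 = 19
n2→n6→n3: 9 + 8 = 17
n2→n4→n3: 8 + 2 = 10
n2→n4→n5→n3: 8 + 5 + 4 = 17
n2→n5→n3: 3 + 4 = 7
Shortest: 7.

7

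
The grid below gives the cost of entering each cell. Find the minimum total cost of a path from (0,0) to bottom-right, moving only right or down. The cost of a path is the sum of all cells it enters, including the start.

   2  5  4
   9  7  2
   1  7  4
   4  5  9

26

Best path: (0,0)→(0,1)→(0,2)→(1,2)→(2,2)→(3,2)
Cost: 2 + 5 + 4 + 2 + 4 + 9 = 26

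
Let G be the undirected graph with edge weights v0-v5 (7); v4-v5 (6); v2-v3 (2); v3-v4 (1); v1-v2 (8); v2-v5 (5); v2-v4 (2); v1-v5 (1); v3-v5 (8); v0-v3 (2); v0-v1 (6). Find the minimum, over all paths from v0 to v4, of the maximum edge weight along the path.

2

Some routes from v0 to v4:
v0 -> v3 -> v2 -> v5 -> v4: max(2, 2, 5, 6) = 6
v0 -> v3 -> v4: max(2, 1) = 2
v0 -> v1 -> v5 -> v2 -> v3 -> v4: max(6, 1, 5, 2, 1) = 6
v0 -> v1 -> v5 -> v2 -> v4: max(6, 1, 5, 2) = 6
v0 -> v3 -> v2 -> v4: max(2, 2, 2) = 2
v0 -> v1 -> v5 -> v4: max(6, 1, 6) = 6
Best route has worst link 2.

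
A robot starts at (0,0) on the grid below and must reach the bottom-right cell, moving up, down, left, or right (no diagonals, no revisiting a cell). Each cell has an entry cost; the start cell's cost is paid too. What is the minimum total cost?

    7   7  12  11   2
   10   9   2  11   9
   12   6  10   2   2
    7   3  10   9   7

One optimal route is r0c0 r0c1 r1c1 r1c2 r2c2 r2c3 r2c4 r3c4.
Its cost is 7 + 7 + 9 + 2 + 10 + 2 + 2 + 7 = 46.

46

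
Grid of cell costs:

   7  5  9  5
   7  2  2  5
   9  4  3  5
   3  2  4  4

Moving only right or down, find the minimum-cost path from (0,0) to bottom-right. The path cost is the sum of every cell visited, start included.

27

One optimal route is r0c0 → r0c1 → r1c1 → r1c2 → r2c2 → r3c2 → r3c3.
Its cost is 7 + 5 + 2 + 2 + 3 + 4 + 4 = 27.
For comparison, the top-then-right route costs 40.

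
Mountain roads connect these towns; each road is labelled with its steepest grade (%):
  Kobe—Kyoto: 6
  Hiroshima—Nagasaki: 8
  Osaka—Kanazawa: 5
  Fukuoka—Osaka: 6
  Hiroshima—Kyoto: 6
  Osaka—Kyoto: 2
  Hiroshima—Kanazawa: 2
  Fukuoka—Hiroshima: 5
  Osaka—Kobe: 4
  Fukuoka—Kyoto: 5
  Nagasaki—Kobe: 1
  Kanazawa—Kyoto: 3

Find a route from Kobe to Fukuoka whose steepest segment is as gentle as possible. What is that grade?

5

A few of the Kobe→Fukuoka routes:
Kobe - Kyoto - Fukuoka: max(6, 5) = 6
Kobe - Kyoto - Hiroshima - Fukuoka: max(6, 6, 5) = 6
Kobe - Osaka - Kyoto - Kanazawa - Hiroshima - Fukuoka: max(4, 2, 3, 2, 5) = 5
Kobe - Osaka - Kanazawa - Kyoto - Fukuoka: max(4, 5, 3, 5) = 5
Kobe - Osaka - Kyoto - Fukuoka: max(4, 2, 5) = 5
Kobe - Osaka - Kanazawa - Hiroshima - Fukuoka: max(4, 5, 2, 5) = 5
Best route has worst link 5%.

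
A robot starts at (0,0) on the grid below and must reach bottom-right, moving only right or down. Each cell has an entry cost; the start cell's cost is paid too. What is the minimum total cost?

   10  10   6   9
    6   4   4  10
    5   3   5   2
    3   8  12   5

Take (0,0)→(1,0)→(1,1)→(2,1)→(2,2)→(2,3)→(3,3) for a total of 10 + 6 + 4 + 3 + 5 + 2 + 5 = 35.

35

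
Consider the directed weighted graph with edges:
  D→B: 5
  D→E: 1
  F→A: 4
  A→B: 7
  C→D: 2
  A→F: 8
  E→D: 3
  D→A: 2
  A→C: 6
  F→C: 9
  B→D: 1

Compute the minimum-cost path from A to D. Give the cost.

8

Routes from A to D:
A - B - D: 7 + 1 = 8
A - F - C - D: 8 + 9 + 2 = 19
A - C - D: 6 + 2 = 8
The minimum is 8.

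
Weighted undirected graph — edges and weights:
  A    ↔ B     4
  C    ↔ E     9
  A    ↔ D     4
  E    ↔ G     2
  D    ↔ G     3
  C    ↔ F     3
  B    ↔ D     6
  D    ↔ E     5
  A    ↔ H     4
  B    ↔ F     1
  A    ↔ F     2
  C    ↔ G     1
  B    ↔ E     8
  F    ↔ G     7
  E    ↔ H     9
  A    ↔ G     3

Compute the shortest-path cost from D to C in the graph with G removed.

Comparing a few candidate routes:
D - A - B - F - C: 4 + 4 + 1 + 3 = 12
D - A - F - C: 4 + 2 + 3 = 9
D - E - B - F - C: 5 + 8 + 1 + 3 = 17
D - B - F - C: 6 + 1 + 3 = 10
D - E - C: 5 + 9 = 14
D - B - A - F - C: 6 + 4 + 2 + 3 = 15
The minimum is 9.

9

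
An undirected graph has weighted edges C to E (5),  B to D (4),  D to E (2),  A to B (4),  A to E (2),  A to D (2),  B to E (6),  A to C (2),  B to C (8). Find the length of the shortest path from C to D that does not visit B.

Paths from C to D avoiding B:
C-E-A-D: 5 + 2 + 2 = 9
C-A-E-D: 2 + 2 + 2 = 6
C-A-D: 2 + 2 = 4
C-E-D: 5 + 2 = 7
Best route has total 4.

4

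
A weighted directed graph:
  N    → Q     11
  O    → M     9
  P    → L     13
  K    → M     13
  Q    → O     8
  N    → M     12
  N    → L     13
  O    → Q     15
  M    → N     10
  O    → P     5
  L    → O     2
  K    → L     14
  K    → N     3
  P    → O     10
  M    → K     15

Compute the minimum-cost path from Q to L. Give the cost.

Routes from Q to L:
Q → O → M → K → L: 8 + 9 + 15 + 14 = 46
Q → O → M → K → N → L: 8 + 9 + 15 + 3 + 13 = 48
Q → O → M → N → L: 8 + 9 + 10 + 13 = 40
Q → O → P → L: 8 + 5 + 13 = 26
Best route has total 26.

26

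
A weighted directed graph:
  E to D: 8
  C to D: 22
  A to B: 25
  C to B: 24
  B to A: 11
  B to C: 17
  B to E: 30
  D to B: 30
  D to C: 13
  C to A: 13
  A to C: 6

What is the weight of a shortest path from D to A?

Candidate routes:
D→C→A: 13 + 13 = 26
D→B→C→A: 30 + 17 + 13 = 60
D→C→B→A: 13 + 24 + 11 = 48
D→B→A: 30 + 11 = 41
The minimum is 26.

26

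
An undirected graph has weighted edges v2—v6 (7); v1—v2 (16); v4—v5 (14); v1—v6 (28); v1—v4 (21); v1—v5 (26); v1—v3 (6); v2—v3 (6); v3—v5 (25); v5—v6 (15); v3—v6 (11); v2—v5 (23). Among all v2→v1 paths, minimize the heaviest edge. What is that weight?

Some routes from v2 to v1:
v2 - v6 - v3 - v1: max(7, 11, 6) = 11
v2 - v3 - v1: max(6, 6) = 6
v2 - v1: max(16) = 16
The minimum achievable maximum is 6.

6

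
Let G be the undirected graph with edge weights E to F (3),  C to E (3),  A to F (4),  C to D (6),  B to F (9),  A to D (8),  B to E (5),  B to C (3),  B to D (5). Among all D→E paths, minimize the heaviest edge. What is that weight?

5

A few of the D→E routes:
D -> C -> E: max(6, 3) = 6
D -> B -> E: max(5, 5) = 5
D -> C -> B -> E: max(6, 3, 5) = 6
D -> B -> C -> E: max(5, 3, 3) = 5
D -> C -> B -> F -> E: max(6, 3, 9, 3) = 9
D -> A -> F -> E: max(8, 4, 3) = 8
The minimum achievable maximum is 5.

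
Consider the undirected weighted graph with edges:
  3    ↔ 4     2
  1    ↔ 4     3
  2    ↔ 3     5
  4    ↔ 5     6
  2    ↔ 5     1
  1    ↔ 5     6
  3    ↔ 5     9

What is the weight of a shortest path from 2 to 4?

7

Checking several routes:
2→5→1→4: 1 + 6 + 3 = 10
2→5→4: 1 + 6 = 7
2→3→4: 5 + 2 = 7
Best route has total 7.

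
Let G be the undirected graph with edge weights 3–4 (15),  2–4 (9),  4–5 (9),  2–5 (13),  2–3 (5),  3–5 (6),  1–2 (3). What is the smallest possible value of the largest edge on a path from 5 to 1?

6

Paths from 5 to 1:
5 - 4 - 3 - 2 - 1: max(9, 15, 5, 3) = 15
5 - 3 - 2 - 1: max(6, 5, 3) = 6
5 - 3 - 4 - 2 - 1: max(6, 15, 9, 3) = 15
5 - 2 - 1: max(13, 3) = 13
5 - 4 - 2 - 1: max(9, 9, 3) = 9
Best route has worst link 6.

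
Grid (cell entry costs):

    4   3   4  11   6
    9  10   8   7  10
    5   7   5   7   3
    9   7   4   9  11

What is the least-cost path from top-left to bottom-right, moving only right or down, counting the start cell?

45

One optimal route is r0c0 r0c1 r0c2 r1c2 r2c2 r2c3 r2c4 r3c4.
Its cost is 4 + 3 + 4 + 8 + 5 + 7 + 3 + 11 = 45.
For comparison, the top-then-right route costs 52.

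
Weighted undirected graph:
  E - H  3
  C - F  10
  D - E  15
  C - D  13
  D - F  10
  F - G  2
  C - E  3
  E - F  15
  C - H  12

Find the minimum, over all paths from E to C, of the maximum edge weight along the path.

3

Checking several routes:
E-C: max(3) = 3
E-H-C: max(3, 12) = 12
E-F-C: max(15, 10) = 15
E-D-C: max(15, 13) = 15
E-D-F-C: max(15, 10, 10) = 15
Smallest bottleneck: 3.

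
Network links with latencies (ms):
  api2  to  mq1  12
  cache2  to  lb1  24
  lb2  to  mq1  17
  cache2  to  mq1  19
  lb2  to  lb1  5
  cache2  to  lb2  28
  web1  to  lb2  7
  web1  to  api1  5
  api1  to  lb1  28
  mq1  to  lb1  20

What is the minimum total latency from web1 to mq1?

Some routes from web1 to mq1:
web1 - lb2 - mq1: 7 + 17 = 24
web1 - lb2 - lb1 - mq1: 7 + 5 + 20 = 32
web1 - api1 - lb1 - mq1: 5 + 28 + 20 = 53
Best route has total 24 ms.

24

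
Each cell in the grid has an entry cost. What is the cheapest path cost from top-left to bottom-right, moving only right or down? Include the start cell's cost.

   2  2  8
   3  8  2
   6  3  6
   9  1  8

Take r0c0 → r1c0 → r2c0 → r2c1 → r3c1 → r3c2 for a total of 2 + 3 + 6 + 3 + 1 + 8 = 23.
For comparison, the top-then-right route costs 28.

23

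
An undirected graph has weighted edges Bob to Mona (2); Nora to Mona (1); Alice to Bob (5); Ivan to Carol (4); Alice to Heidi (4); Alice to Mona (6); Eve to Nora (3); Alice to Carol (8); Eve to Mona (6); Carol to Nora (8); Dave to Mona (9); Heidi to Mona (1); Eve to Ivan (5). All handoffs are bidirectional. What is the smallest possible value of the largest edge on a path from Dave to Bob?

Comparing a few candidate routes:
Dave-Mona-Bob: max(9, 2) = 9
Dave-Mona-Nora-Eve-Ivan-Carol-Alice-Bob: max(9, 1, 3, 5, 4, 8, 5) = 9
Dave-Mona-Heidi-Alice-Bob: max(9, 1, 4, 5) = 9
Dave-Mona-Alice-Bob: max(9, 6, 5) = 9
Dave-Mona-Eve-Ivan-Carol-Alice-Bob: max(9, 6, 5, 4, 8, 5) = 9
Dave-Mona-Eve-Nora-Carol-Alice-Bob: max(9, 6, 3, 8, 8, 5) = 9
Smallest bottleneck: 9.

9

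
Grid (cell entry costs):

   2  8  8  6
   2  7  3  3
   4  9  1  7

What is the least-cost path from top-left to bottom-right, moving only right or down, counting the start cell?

Take (0,0) -> (1,0) -> (1,1) -> (1,2) -> (2,2) -> (2,3) for a total of 2 + 2 + 7 + 3 + 1 + 7 = 22.

22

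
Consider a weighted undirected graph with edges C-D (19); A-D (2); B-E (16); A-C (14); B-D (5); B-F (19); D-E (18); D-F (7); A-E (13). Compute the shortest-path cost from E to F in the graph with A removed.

25

Candidate routes:
E → D → F: 18 + 7 = 25
E → B → D → F: 16 + 5 + 7 = 28
E → B → F: 16 + 19 = 35
E → D → B → F: 18 + 5 + 19 = 42
Shortest: 25.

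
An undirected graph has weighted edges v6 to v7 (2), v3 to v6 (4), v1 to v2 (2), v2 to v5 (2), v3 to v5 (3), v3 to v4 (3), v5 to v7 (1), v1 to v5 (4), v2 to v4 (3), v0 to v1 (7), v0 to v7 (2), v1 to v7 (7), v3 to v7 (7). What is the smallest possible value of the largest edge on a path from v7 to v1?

2

A few of the v7→v1 routes:
v7 - v6 - v3 - v4 - v2 - v5 - v1: max(2, 4, 3, 3, 2, 4) = 4
v7 - v5 - v3 - v4 - v2 - v1: max(1, 3, 3, 3, 2) = 3
v7 - v5 - v2 - v1: max(1, 2, 2) = 2
Best route has worst link 2.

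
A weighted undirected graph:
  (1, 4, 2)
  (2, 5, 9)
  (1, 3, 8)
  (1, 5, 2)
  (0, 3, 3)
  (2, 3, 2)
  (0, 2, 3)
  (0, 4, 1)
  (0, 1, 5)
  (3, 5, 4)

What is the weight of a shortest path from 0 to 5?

Checking several routes:
0-1-5: 5 + 2 = 7
0-2-5: 3 + 9 = 12
0-3-5: 3 + 4 = 7
0-4-1-5: 1 + 2 + 2 = 5
0-2-3-5: 3 + 2 + 4 = 9
Shortest: 5.

5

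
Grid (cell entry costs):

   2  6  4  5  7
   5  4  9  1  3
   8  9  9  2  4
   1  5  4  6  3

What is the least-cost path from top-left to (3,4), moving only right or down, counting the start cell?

27

Cheapest: [0,0] -> [0,1] -> [0,2] -> [0,3] -> [1,3] -> [2,3] -> [2,4] -> [3,4]
  2 + 6 + 4 + 5 + 1 + 2 + 4 + 3 = 27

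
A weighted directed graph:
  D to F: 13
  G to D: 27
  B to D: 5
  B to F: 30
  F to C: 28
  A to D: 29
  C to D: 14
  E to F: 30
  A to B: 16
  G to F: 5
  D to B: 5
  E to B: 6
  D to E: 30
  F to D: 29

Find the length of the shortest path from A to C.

62

Some routes from A to C:
A → B → D → F → C: 16 + 5 + 13 + 28 = 62
A → D → F → C: 29 + 13 + 28 = 70
A → B → F → C: 16 + 30 + 28 = 74
Shortest: 62.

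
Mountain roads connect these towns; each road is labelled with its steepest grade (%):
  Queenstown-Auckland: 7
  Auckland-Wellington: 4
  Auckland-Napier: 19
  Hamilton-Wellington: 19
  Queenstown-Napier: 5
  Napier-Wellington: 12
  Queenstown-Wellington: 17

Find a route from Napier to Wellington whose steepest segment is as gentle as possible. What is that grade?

7

Some routes from Napier to Wellington:
Napier → Auckland → Wellington: max(19, 4) = 19
Napier → Queenstown → Auckland → Wellington: max(5, 7, 4) = 7
Napier → Wellington: max(12) = 12
Napier → Queenstown → Wellington: max(5, 17) = 17
The minimum achievable maximum is 7%.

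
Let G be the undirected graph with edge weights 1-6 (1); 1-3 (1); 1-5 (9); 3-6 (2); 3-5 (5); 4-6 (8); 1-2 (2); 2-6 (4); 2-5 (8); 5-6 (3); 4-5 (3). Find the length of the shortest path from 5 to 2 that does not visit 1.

A few of the 5→2 routes:
5-3-6-2: 5 + 2 + 4 = 11
5-2: 8
5-6-2: 3 + 4 = 7
Best route has total 7.

7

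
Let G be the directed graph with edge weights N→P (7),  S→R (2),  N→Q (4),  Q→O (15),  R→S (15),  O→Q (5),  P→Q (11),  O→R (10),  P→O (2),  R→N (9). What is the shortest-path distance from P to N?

21

Candidate routes:
P → O → R → N: 2 + 10 + 9 = 21
P → Q → O → R → N: 11 + 15 + 10 + 9 = 45
The minimum is 21.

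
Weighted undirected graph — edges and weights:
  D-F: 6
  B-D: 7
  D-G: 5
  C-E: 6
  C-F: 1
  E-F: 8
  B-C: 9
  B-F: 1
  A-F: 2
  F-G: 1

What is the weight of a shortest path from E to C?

6

Routes from E to C:
E→F→B→C: 8 + 1 + 9 = 18
E→F→D→B→C: 8 + 6 + 7 + 9 = 30
E→F→C: 8 + 1 = 9
E→C: 6
E→F→G→D→B→C: 8 + 1 + 5 + 7 + 9 = 30
Best route has total 6.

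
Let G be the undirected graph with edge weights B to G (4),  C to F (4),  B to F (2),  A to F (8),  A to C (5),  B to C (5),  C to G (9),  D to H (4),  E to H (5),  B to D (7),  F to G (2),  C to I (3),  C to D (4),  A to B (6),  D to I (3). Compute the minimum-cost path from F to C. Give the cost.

Some routes from F to C:
F→G→C: 2 + 9 = 11
F→G→B→C: 2 + 4 + 5 = 11
F→B→C: 2 + 5 = 7
F→C: 4
The minimum is 4.

4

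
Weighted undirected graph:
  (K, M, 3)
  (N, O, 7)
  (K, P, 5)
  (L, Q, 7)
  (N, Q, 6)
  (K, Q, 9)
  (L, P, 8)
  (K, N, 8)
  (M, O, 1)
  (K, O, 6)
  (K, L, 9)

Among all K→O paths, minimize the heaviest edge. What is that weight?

3

Some routes from K to O:
K-N-O: max(8, 7) = 8
K-O: max(6) = 6
K-M-O: max(3, 1) = 3
Best route has worst link 3.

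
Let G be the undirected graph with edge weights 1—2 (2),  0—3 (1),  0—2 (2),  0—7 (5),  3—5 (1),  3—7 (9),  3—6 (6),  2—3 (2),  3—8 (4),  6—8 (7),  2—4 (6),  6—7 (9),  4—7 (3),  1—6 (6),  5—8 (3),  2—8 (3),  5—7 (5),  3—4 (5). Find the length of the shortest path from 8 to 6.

A few of the 8→6 routes:
8→2→0→3→6: 3 + 2 + 1 + 6 = 12
8→3→6: 4 + 6 = 10
8→5→3→6: 3 + 1 + 6 = 10
8→6: 7
8→2→3→6: 3 + 2 + 6 = 11
8→2→1→6: 3 + 2 + 6 = 11
The minimum is 7.

7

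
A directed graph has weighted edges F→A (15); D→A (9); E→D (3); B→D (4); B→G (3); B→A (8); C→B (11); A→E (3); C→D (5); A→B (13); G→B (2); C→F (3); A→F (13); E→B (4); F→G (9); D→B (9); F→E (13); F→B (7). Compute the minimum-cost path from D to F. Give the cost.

22

Candidate routes:
D - A - F: 9 + 13 = 22
D - B - A - F: 9 + 8 + 13 = 30
The minimum is 22.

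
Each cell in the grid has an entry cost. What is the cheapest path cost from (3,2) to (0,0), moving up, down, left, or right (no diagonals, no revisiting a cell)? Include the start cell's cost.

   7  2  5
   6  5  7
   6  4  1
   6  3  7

Path [3,2] [2,2] [2,1] [1,1] [0,1] [0,0]: 7 + 1 + 4 + 5 + 2 + 7 = 26.

26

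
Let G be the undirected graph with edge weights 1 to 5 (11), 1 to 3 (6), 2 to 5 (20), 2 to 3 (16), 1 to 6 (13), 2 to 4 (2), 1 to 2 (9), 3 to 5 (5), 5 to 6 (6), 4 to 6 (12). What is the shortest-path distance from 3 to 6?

Some routes from 3 to 6:
3 -> 1 -> 2 -> 4 -> 6: 6 + 9 + 2 + 12 = 29
3 -> 1 -> 5 -> 6: 6 + 11 + 6 = 23
3 -> 1 -> 6: 6 + 13 = 19
3 -> 5 -> 6: 5 + 6 = 11
The minimum is 11.

11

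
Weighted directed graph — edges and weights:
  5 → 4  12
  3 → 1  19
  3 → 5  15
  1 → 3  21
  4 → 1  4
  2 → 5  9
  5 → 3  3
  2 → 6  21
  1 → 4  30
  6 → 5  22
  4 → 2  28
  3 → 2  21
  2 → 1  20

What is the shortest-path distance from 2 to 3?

12

Candidate routes:
2-5-4-1-3: 9 + 12 + 4 + 21 = 46
2-6-5-3: 21 + 22 + 3 = 46
2-5-3: 9 + 3 = 12
2-1-3: 20 + 21 = 41
2-6-5-4-1-3: 21 + 22 + 12 + 4 + 21 = 80
Best route has total 12.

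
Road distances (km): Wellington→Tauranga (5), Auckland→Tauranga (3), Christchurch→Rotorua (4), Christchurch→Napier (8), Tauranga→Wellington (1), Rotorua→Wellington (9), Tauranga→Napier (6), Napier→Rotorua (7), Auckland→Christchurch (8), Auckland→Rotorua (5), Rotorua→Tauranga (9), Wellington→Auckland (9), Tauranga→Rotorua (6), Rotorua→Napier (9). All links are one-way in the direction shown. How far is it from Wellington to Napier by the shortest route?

11

A few of the Wellington→Napier routes:
Wellington → Tauranga → Napier: 5 + 6 = 11
Wellington → Tauranga → Rotorua → Napier: 5 + 6 + 9 = 20
Wellington → Auckland → Tauranga → Napier: 9 + 3 + 6 = 18
The minimum is 11 km.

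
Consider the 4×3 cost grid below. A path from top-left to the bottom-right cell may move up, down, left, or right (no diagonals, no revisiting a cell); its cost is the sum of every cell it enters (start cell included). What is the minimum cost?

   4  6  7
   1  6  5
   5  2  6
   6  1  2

15

One optimal route is r0c0 -> r1c0 -> r2c0 -> r2c1 -> r3c1 -> r3c2.
Its cost is 4 + 1 + 5 + 2 + 1 + 2 = 15.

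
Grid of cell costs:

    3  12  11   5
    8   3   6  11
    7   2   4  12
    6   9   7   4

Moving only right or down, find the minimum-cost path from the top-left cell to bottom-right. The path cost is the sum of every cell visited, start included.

31

One optimal route is r0c0 r1c0 r1c1 r2c1 r2c2 r3c2 r3c3.
Its cost is 3 + 8 + 3 + 2 + 4 + 7 + 4 = 31.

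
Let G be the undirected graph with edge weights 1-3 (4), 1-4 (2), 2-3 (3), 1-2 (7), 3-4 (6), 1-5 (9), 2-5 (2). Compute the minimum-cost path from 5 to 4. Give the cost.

Checking several routes:
5 -> 2 -> 3 -> 4: 2 + 3 + 6 = 11
5 -> 2 -> 1 -> 4: 2 + 7 + 2 = 11
5 -> 2 -> 3 -> 1 -> 4: 2 + 3 + 4 + 2 = 11
5 -> 1 -> 4: 9 + 2 = 11
Shortest: 11.

11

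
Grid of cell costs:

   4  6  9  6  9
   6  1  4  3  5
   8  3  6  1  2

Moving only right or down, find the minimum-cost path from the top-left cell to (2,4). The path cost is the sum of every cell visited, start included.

21

Best path: (0,0) (0,1) (1,1) (1,2) (1,3) (2,3) (2,4)
Cost: 4 + 6 + 1 + 4 + 3 + 1 + 2 = 21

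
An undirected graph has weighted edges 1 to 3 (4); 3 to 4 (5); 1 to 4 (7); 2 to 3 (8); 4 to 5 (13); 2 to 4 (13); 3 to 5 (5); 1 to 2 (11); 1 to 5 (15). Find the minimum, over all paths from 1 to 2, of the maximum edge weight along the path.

8

Checking several routes:
1 -> 4 -> 2: max(7, 13) = 13
1 -> 3 -> 2: max(4, 8) = 8
1 -> 4 -> 5 -> 3 -> 2: max(7, 13, 5, 8) = 13
1 -> 4 -> 3 -> 2: max(7, 5, 8) = 8
1 -> 2: max(11) = 11
Smallest bottleneck: 8.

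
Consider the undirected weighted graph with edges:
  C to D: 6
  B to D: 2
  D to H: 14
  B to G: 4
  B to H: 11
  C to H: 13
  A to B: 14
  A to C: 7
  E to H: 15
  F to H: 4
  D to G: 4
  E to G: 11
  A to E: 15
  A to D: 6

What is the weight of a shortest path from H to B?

11

Comparing a few candidate routes:
H → D → G → B: 14 + 4 + 4 = 22
H → D → B: 14 + 2 = 16
H → C → D → G → B: 13 + 6 + 4 + 4 = 27
H → B: 11
H → C → D → B: 13 + 6 + 2 = 21
H → C → A → D → B: 13 + 7 + 6 + 2 = 28
The minimum is 11.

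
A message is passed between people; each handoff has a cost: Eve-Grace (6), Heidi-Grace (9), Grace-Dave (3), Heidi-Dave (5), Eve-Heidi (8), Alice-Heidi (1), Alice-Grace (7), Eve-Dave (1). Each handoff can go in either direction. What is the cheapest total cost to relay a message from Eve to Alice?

7

Some routes from Eve to Alice:
Eve - Grace - Dave - Heidi - Alice: 6 + 3 + 5 + 1 = 15
Eve - Dave - Grace - Heidi - Alice: 1 + 3 + 9 + 1 = 14
Eve - Dave - Grace - Alice: 1 + 3 + 7 = 11
Eve - Heidi - Alice: 8 + 1 = 9
Eve - Grace - Alice: 6 + 7 = 13
Eve - Dave - Heidi - Alice: 1 + 5 + 1 = 7
Shortest: 7.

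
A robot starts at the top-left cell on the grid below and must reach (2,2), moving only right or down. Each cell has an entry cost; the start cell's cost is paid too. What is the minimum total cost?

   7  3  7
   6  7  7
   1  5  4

Take [0,0]→[1,0]→[2,0]→[2,1]→[2,2] for a total of 7 + 6 + 1 + 5 + 4 = 23.
For comparison, the top-then-right route costs 28.

23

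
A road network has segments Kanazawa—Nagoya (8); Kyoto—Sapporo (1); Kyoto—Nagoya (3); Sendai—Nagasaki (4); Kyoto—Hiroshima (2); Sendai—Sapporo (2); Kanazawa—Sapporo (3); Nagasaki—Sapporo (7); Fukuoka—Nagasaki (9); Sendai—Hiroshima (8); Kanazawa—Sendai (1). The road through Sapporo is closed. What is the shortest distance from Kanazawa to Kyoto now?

11

Paths from Kanazawa to Kyoto avoiding Sapporo:
Kanazawa - Sendai - Hiroshima - Kyoto: 1 + 8 + 2 = 11
Kanazawa - Nagoya - Kyoto: 8 + 3 = 11
The minimum is 11.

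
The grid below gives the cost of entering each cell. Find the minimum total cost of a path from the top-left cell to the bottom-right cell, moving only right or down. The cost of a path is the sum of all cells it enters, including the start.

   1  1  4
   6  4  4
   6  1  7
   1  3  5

Take [0,0]→[0,1]→[1,1]→[2,1]→[3,1]→[3,2] for a total of 1 + 1 + 4 + 1 + 3 + 5 = 15.
(Top row then right column would cost 22.)

15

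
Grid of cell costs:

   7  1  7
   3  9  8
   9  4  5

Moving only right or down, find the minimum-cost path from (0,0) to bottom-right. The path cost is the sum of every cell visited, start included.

Cheapest: r0c0 → r0c1 → r1c1 → r2c1 → r2c2
  7 + 1 + 9 + 4 + 5 = 26

26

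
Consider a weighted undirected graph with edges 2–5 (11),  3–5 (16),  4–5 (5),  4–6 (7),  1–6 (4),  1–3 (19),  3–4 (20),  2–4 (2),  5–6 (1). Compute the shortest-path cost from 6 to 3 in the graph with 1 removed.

Routes from 6 to 3 avoiding 1:
6 - 4 - 2 - 5 - 3: 7 + 2 + 11 + 16 = 36
6 - 5 - 4 - 3: 1 + 5 + 20 = 26
6 - 5 - 2 - 4 - 3: 1 + 11 + 2 + 20 = 34
6 - 5 - 3: 1 + 16 = 17
6 - 4 - 5 - 3: 7 + 5 + 16 = 28
6 - 4 - 3: 7 + 20 = 27
The minimum is 17.

17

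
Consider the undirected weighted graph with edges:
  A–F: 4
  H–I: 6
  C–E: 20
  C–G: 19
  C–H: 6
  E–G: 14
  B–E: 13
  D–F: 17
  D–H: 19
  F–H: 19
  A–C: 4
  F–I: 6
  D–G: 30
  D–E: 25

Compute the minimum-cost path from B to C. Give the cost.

33

Checking several routes:
B→E→C: 13 + 20 = 33
B→E→G→C: 13 + 14 + 19 = 46
B→E→D→F→A→C: 13 + 25 + 17 + 4 + 4 = 63
Shortest: 33.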